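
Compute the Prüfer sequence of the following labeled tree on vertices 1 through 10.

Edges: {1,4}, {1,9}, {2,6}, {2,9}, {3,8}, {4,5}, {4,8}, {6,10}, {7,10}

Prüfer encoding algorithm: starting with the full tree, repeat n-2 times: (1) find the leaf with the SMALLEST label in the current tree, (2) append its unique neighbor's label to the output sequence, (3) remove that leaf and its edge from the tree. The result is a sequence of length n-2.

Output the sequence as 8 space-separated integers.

Step 1: leaves = {3,5,7}. Remove smallest leaf 3, emit neighbor 8.
Step 2: leaves = {5,7,8}. Remove smallest leaf 5, emit neighbor 4.
Step 3: leaves = {7,8}. Remove smallest leaf 7, emit neighbor 10.
Step 4: leaves = {8,10}. Remove smallest leaf 8, emit neighbor 4.
Step 5: leaves = {4,10}. Remove smallest leaf 4, emit neighbor 1.
Step 6: leaves = {1,10}. Remove smallest leaf 1, emit neighbor 9.
Step 7: leaves = {9,10}. Remove smallest leaf 9, emit neighbor 2.
Step 8: leaves = {2,10}. Remove smallest leaf 2, emit neighbor 6.
Done: 2 vertices remain (6, 10). Sequence = [8 4 10 4 1 9 2 6]

Answer: 8 4 10 4 1 9 2 6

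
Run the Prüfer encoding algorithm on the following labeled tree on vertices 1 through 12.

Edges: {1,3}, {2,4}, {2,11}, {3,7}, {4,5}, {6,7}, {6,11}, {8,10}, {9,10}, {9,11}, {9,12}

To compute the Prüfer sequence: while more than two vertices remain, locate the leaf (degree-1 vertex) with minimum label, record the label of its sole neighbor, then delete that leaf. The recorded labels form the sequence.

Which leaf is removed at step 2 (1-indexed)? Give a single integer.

Step 1: current leaves = {1,5,8,12}. Remove leaf 1 (neighbor: 3).
Step 2: current leaves = {3,5,8,12}. Remove leaf 3 (neighbor: 7).

Answer: 3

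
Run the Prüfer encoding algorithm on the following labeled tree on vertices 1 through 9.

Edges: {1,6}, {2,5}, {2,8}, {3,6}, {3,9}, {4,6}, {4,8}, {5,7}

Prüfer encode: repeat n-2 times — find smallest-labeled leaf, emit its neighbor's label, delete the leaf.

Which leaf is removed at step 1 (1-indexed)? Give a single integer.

Step 1: current leaves = {1,7,9}. Remove leaf 1 (neighbor: 6).

Answer: 1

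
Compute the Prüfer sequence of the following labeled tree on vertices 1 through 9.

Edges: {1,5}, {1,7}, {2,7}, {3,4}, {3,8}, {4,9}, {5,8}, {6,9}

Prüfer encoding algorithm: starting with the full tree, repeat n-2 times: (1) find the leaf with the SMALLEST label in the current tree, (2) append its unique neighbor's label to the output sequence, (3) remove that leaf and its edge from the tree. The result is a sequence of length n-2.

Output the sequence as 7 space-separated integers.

Step 1: leaves = {2,6}. Remove smallest leaf 2, emit neighbor 7.
Step 2: leaves = {6,7}. Remove smallest leaf 6, emit neighbor 9.
Step 3: leaves = {7,9}. Remove smallest leaf 7, emit neighbor 1.
Step 4: leaves = {1,9}. Remove smallest leaf 1, emit neighbor 5.
Step 5: leaves = {5,9}. Remove smallest leaf 5, emit neighbor 8.
Step 6: leaves = {8,9}. Remove smallest leaf 8, emit neighbor 3.
Step 7: leaves = {3,9}. Remove smallest leaf 3, emit neighbor 4.
Done: 2 vertices remain (4, 9). Sequence = [7 9 1 5 8 3 4]

Answer: 7 9 1 5 8 3 4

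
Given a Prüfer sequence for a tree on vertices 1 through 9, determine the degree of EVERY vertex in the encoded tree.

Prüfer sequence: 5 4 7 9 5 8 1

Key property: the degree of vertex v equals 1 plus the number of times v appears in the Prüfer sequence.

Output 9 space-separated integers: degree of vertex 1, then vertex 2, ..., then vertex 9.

p_1 = 5: count[5] becomes 1
p_2 = 4: count[4] becomes 1
p_3 = 7: count[7] becomes 1
p_4 = 9: count[9] becomes 1
p_5 = 5: count[5] becomes 2
p_6 = 8: count[8] becomes 1
p_7 = 1: count[1] becomes 1
Degrees (1 + count): deg[1]=1+1=2, deg[2]=1+0=1, deg[3]=1+0=1, deg[4]=1+1=2, deg[5]=1+2=3, deg[6]=1+0=1, deg[7]=1+1=2, deg[8]=1+1=2, deg[9]=1+1=2

Answer: 2 1 1 2 3 1 2 2 2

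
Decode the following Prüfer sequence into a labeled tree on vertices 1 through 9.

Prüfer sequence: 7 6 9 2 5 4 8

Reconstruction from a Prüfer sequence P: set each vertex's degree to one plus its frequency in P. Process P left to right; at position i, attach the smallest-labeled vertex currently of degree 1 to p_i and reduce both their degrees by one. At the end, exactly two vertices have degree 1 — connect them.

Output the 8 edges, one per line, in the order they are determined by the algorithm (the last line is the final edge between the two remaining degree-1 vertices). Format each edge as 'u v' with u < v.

Initial degrees: {1:1, 2:2, 3:1, 4:2, 5:2, 6:2, 7:2, 8:2, 9:2}
Step 1: smallest deg-1 vertex = 1, p_1 = 7. Add edge {1,7}. Now deg[1]=0, deg[7]=1.
Step 2: smallest deg-1 vertex = 3, p_2 = 6. Add edge {3,6}. Now deg[3]=0, deg[6]=1.
Step 3: smallest deg-1 vertex = 6, p_3 = 9. Add edge {6,9}. Now deg[6]=0, deg[9]=1.
Step 4: smallest deg-1 vertex = 7, p_4 = 2. Add edge {2,7}. Now deg[7]=0, deg[2]=1.
Step 5: smallest deg-1 vertex = 2, p_5 = 5. Add edge {2,5}. Now deg[2]=0, deg[5]=1.
Step 6: smallest deg-1 vertex = 5, p_6 = 4. Add edge {4,5}. Now deg[5]=0, deg[4]=1.
Step 7: smallest deg-1 vertex = 4, p_7 = 8. Add edge {4,8}. Now deg[4]=0, deg[8]=1.
Final: two remaining deg-1 vertices are 8, 9. Add edge {8,9}.

Answer: 1 7
3 6
6 9
2 7
2 5
4 5
4 8
8 9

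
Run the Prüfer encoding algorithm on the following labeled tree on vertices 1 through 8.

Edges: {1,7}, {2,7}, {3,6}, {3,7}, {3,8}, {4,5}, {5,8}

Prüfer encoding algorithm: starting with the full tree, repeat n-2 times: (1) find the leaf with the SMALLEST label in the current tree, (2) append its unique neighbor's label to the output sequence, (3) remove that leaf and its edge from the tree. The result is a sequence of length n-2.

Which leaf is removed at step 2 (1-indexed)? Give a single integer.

Answer: 2

Derivation:
Step 1: current leaves = {1,2,4,6}. Remove leaf 1 (neighbor: 7).
Step 2: current leaves = {2,4,6}. Remove leaf 2 (neighbor: 7).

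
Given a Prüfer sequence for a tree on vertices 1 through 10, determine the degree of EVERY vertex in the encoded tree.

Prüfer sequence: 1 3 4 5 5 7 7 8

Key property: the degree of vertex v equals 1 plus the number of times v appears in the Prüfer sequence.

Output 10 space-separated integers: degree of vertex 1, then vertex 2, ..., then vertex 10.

Answer: 2 1 2 2 3 1 3 2 1 1

Derivation:
p_1 = 1: count[1] becomes 1
p_2 = 3: count[3] becomes 1
p_3 = 4: count[4] becomes 1
p_4 = 5: count[5] becomes 1
p_5 = 5: count[5] becomes 2
p_6 = 7: count[7] becomes 1
p_7 = 7: count[7] becomes 2
p_8 = 8: count[8] becomes 1
Degrees (1 + count): deg[1]=1+1=2, deg[2]=1+0=1, deg[3]=1+1=2, deg[4]=1+1=2, deg[5]=1+2=3, deg[6]=1+0=1, deg[7]=1+2=3, deg[8]=1+1=2, deg[9]=1+0=1, deg[10]=1+0=1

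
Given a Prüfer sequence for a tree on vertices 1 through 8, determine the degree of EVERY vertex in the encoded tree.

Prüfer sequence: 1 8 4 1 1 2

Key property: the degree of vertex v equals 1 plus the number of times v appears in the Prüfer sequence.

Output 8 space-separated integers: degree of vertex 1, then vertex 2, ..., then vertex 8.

p_1 = 1: count[1] becomes 1
p_2 = 8: count[8] becomes 1
p_3 = 4: count[4] becomes 1
p_4 = 1: count[1] becomes 2
p_5 = 1: count[1] becomes 3
p_6 = 2: count[2] becomes 1
Degrees (1 + count): deg[1]=1+3=4, deg[2]=1+1=2, deg[3]=1+0=1, deg[4]=1+1=2, deg[5]=1+0=1, deg[6]=1+0=1, deg[7]=1+0=1, deg[8]=1+1=2

Answer: 4 2 1 2 1 1 1 2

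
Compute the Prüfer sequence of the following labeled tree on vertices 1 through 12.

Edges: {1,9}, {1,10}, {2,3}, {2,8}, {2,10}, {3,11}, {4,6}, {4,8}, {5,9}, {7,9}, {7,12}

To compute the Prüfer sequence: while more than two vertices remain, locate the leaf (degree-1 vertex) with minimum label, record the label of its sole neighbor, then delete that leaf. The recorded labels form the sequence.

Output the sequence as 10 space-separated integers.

Step 1: leaves = {5,6,11,12}. Remove smallest leaf 5, emit neighbor 9.
Step 2: leaves = {6,11,12}. Remove smallest leaf 6, emit neighbor 4.
Step 3: leaves = {4,11,12}. Remove smallest leaf 4, emit neighbor 8.
Step 4: leaves = {8,11,12}. Remove smallest leaf 8, emit neighbor 2.
Step 5: leaves = {11,12}. Remove smallest leaf 11, emit neighbor 3.
Step 6: leaves = {3,12}. Remove smallest leaf 3, emit neighbor 2.
Step 7: leaves = {2,12}. Remove smallest leaf 2, emit neighbor 10.
Step 8: leaves = {10,12}. Remove smallest leaf 10, emit neighbor 1.
Step 9: leaves = {1,12}. Remove smallest leaf 1, emit neighbor 9.
Step 10: leaves = {9,12}. Remove smallest leaf 9, emit neighbor 7.
Done: 2 vertices remain (7, 12). Sequence = [9 4 8 2 3 2 10 1 9 7]

Answer: 9 4 8 2 3 2 10 1 9 7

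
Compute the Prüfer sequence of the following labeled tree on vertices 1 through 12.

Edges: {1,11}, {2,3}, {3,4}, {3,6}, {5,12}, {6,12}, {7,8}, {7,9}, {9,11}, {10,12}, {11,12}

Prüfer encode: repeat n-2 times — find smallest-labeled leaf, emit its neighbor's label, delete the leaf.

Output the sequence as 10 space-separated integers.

Answer: 11 3 3 6 12 12 7 9 11 12

Derivation:
Step 1: leaves = {1,2,4,5,8,10}. Remove smallest leaf 1, emit neighbor 11.
Step 2: leaves = {2,4,5,8,10}. Remove smallest leaf 2, emit neighbor 3.
Step 3: leaves = {4,5,8,10}. Remove smallest leaf 4, emit neighbor 3.
Step 4: leaves = {3,5,8,10}. Remove smallest leaf 3, emit neighbor 6.
Step 5: leaves = {5,6,8,10}. Remove smallest leaf 5, emit neighbor 12.
Step 6: leaves = {6,8,10}. Remove smallest leaf 6, emit neighbor 12.
Step 7: leaves = {8,10}. Remove smallest leaf 8, emit neighbor 7.
Step 8: leaves = {7,10}. Remove smallest leaf 7, emit neighbor 9.
Step 9: leaves = {9,10}. Remove smallest leaf 9, emit neighbor 11.
Step 10: leaves = {10,11}. Remove smallest leaf 10, emit neighbor 12.
Done: 2 vertices remain (11, 12). Sequence = [11 3 3 6 12 12 7 9 11 12]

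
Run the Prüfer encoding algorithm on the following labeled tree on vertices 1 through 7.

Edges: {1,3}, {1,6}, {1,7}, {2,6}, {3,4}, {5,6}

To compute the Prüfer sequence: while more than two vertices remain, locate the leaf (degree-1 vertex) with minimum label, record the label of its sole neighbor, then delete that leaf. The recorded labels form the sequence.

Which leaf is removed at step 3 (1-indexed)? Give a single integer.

Step 1: current leaves = {2,4,5,7}. Remove leaf 2 (neighbor: 6).
Step 2: current leaves = {4,5,7}. Remove leaf 4 (neighbor: 3).
Step 3: current leaves = {3,5,7}. Remove leaf 3 (neighbor: 1).

Answer: 3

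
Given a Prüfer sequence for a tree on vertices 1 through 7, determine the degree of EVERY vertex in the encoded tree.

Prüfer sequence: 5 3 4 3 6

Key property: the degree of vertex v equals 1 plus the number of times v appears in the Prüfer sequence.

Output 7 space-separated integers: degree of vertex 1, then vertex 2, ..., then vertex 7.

Answer: 1 1 3 2 2 2 1

Derivation:
p_1 = 5: count[5] becomes 1
p_2 = 3: count[3] becomes 1
p_3 = 4: count[4] becomes 1
p_4 = 3: count[3] becomes 2
p_5 = 6: count[6] becomes 1
Degrees (1 + count): deg[1]=1+0=1, deg[2]=1+0=1, deg[3]=1+2=3, deg[4]=1+1=2, deg[5]=1+1=2, deg[6]=1+1=2, deg[7]=1+0=1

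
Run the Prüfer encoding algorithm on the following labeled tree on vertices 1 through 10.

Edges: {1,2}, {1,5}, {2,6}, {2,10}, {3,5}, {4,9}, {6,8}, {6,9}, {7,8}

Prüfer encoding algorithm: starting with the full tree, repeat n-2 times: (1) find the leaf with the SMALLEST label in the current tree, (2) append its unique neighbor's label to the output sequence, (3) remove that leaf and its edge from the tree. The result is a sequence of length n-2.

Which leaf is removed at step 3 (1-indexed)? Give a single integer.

Answer: 5

Derivation:
Step 1: current leaves = {3,4,7,10}. Remove leaf 3 (neighbor: 5).
Step 2: current leaves = {4,5,7,10}. Remove leaf 4 (neighbor: 9).
Step 3: current leaves = {5,7,9,10}. Remove leaf 5 (neighbor: 1).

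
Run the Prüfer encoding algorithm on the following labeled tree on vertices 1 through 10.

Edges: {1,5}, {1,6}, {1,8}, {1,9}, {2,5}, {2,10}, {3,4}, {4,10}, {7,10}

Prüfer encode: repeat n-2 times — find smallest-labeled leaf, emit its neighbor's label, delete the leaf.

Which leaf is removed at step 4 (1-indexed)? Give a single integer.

Step 1: current leaves = {3,6,7,8,9}. Remove leaf 3 (neighbor: 4).
Step 2: current leaves = {4,6,7,8,9}. Remove leaf 4 (neighbor: 10).
Step 3: current leaves = {6,7,8,9}. Remove leaf 6 (neighbor: 1).
Step 4: current leaves = {7,8,9}. Remove leaf 7 (neighbor: 10).

Answer: 7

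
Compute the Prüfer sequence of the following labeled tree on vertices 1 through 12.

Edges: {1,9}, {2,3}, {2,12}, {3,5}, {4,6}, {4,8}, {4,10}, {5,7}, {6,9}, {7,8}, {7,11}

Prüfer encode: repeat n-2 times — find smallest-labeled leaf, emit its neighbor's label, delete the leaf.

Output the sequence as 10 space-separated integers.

Step 1: leaves = {1,10,11,12}. Remove smallest leaf 1, emit neighbor 9.
Step 2: leaves = {9,10,11,12}. Remove smallest leaf 9, emit neighbor 6.
Step 3: leaves = {6,10,11,12}. Remove smallest leaf 6, emit neighbor 4.
Step 4: leaves = {10,11,12}. Remove smallest leaf 10, emit neighbor 4.
Step 5: leaves = {4,11,12}. Remove smallest leaf 4, emit neighbor 8.
Step 6: leaves = {8,11,12}. Remove smallest leaf 8, emit neighbor 7.
Step 7: leaves = {11,12}. Remove smallest leaf 11, emit neighbor 7.
Step 8: leaves = {7,12}. Remove smallest leaf 7, emit neighbor 5.
Step 9: leaves = {5,12}. Remove smallest leaf 5, emit neighbor 3.
Step 10: leaves = {3,12}. Remove smallest leaf 3, emit neighbor 2.
Done: 2 vertices remain (2, 12). Sequence = [9 6 4 4 8 7 7 5 3 2]

Answer: 9 6 4 4 8 7 7 5 3 2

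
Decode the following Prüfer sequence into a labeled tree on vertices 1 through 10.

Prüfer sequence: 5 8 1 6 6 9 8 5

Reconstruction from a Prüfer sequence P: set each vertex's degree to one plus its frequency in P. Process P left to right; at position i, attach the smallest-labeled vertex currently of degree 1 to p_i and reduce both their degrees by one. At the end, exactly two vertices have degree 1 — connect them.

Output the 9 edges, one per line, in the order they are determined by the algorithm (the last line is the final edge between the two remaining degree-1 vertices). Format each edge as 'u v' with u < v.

Answer: 2 5
3 8
1 4
1 6
6 7
6 9
8 9
5 8
5 10

Derivation:
Initial degrees: {1:2, 2:1, 3:1, 4:1, 5:3, 6:3, 7:1, 8:3, 9:2, 10:1}
Step 1: smallest deg-1 vertex = 2, p_1 = 5. Add edge {2,5}. Now deg[2]=0, deg[5]=2.
Step 2: smallest deg-1 vertex = 3, p_2 = 8. Add edge {3,8}. Now deg[3]=0, deg[8]=2.
Step 3: smallest deg-1 vertex = 4, p_3 = 1. Add edge {1,4}. Now deg[4]=0, deg[1]=1.
Step 4: smallest deg-1 vertex = 1, p_4 = 6. Add edge {1,6}. Now deg[1]=0, deg[6]=2.
Step 5: smallest deg-1 vertex = 7, p_5 = 6. Add edge {6,7}. Now deg[7]=0, deg[6]=1.
Step 6: smallest deg-1 vertex = 6, p_6 = 9. Add edge {6,9}. Now deg[6]=0, deg[9]=1.
Step 7: smallest deg-1 vertex = 9, p_7 = 8. Add edge {8,9}. Now deg[9]=0, deg[8]=1.
Step 8: smallest deg-1 vertex = 8, p_8 = 5. Add edge {5,8}. Now deg[8]=0, deg[5]=1.
Final: two remaining deg-1 vertices are 5, 10. Add edge {5,10}.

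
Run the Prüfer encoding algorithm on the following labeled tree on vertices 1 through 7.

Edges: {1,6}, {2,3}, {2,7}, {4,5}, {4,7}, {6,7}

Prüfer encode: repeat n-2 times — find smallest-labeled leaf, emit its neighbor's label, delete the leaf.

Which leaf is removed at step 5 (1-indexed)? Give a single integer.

Answer: 4

Derivation:
Step 1: current leaves = {1,3,5}. Remove leaf 1 (neighbor: 6).
Step 2: current leaves = {3,5,6}. Remove leaf 3 (neighbor: 2).
Step 3: current leaves = {2,5,6}. Remove leaf 2 (neighbor: 7).
Step 4: current leaves = {5,6}. Remove leaf 5 (neighbor: 4).
Step 5: current leaves = {4,6}. Remove leaf 4 (neighbor: 7).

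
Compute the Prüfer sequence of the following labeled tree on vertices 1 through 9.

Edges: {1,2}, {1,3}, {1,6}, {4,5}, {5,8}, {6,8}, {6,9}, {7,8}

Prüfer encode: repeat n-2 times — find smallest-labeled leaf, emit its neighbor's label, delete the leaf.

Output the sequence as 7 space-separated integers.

Step 1: leaves = {2,3,4,7,9}. Remove smallest leaf 2, emit neighbor 1.
Step 2: leaves = {3,4,7,9}. Remove smallest leaf 3, emit neighbor 1.
Step 3: leaves = {1,4,7,9}. Remove smallest leaf 1, emit neighbor 6.
Step 4: leaves = {4,7,9}. Remove smallest leaf 4, emit neighbor 5.
Step 5: leaves = {5,7,9}. Remove smallest leaf 5, emit neighbor 8.
Step 6: leaves = {7,9}. Remove smallest leaf 7, emit neighbor 8.
Step 7: leaves = {8,9}. Remove smallest leaf 8, emit neighbor 6.
Done: 2 vertices remain (6, 9). Sequence = [1 1 6 5 8 8 6]

Answer: 1 1 6 5 8 8 6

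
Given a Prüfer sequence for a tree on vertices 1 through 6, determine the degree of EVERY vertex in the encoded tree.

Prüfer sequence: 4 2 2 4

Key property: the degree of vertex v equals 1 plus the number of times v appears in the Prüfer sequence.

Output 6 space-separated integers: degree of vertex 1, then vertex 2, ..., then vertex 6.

p_1 = 4: count[4] becomes 1
p_2 = 2: count[2] becomes 1
p_3 = 2: count[2] becomes 2
p_4 = 4: count[4] becomes 2
Degrees (1 + count): deg[1]=1+0=1, deg[2]=1+2=3, deg[3]=1+0=1, deg[4]=1+2=3, deg[5]=1+0=1, deg[6]=1+0=1

Answer: 1 3 1 3 1 1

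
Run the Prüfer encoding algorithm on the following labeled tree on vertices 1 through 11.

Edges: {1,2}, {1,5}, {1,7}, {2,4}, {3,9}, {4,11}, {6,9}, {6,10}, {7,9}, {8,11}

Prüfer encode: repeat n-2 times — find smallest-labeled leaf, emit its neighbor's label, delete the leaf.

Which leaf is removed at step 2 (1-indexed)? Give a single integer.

Answer: 5

Derivation:
Step 1: current leaves = {3,5,8,10}. Remove leaf 3 (neighbor: 9).
Step 2: current leaves = {5,8,10}. Remove leaf 5 (neighbor: 1).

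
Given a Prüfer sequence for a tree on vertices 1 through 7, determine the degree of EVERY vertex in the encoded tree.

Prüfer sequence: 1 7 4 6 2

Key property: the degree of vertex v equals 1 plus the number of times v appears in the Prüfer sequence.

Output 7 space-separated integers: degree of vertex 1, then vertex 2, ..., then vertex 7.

p_1 = 1: count[1] becomes 1
p_2 = 7: count[7] becomes 1
p_3 = 4: count[4] becomes 1
p_4 = 6: count[6] becomes 1
p_5 = 2: count[2] becomes 1
Degrees (1 + count): deg[1]=1+1=2, deg[2]=1+1=2, deg[3]=1+0=1, deg[4]=1+1=2, deg[5]=1+0=1, deg[6]=1+1=2, deg[7]=1+1=2

Answer: 2 2 1 2 1 2 2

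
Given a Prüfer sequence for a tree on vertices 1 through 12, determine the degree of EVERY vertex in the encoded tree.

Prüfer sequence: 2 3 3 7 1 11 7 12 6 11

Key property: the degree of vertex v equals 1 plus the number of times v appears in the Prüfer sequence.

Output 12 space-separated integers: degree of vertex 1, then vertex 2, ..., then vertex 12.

p_1 = 2: count[2] becomes 1
p_2 = 3: count[3] becomes 1
p_3 = 3: count[3] becomes 2
p_4 = 7: count[7] becomes 1
p_5 = 1: count[1] becomes 1
p_6 = 11: count[11] becomes 1
p_7 = 7: count[7] becomes 2
p_8 = 12: count[12] becomes 1
p_9 = 6: count[6] becomes 1
p_10 = 11: count[11] becomes 2
Degrees (1 + count): deg[1]=1+1=2, deg[2]=1+1=2, deg[3]=1+2=3, deg[4]=1+0=1, deg[5]=1+0=1, deg[6]=1+1=2, deg[7]=1+2=3, deg[8]=1+0=1, deg[9]=1+0=1, deg[10]=1+0=1, deg[11]=1+2=3, deg[12]=1+1=2

Answer: 2 2 3 1 1 2 3 1 1 1 3 2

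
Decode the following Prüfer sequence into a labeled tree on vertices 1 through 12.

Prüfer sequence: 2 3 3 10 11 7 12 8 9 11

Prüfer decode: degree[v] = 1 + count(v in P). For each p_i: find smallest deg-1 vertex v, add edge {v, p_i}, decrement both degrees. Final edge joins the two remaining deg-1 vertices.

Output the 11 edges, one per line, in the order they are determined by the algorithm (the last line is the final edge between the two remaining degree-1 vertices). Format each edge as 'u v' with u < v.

Answer: 1 2
2 3
3 4
3 10
5 11
6 7
7 12
8 10
8 9
9 11
11 12

Derivation:
Initial degrees: {1:1, 2:2, 3:3, 4:1, 5:1, 6:1, 7:2, 8:2, 9:2, 10:2, 11:3, 12:2}
Step 1: smallest deg-1 vertex = 1, p_1 = 2. Add edge {1,2}. Now deg[1]=0, deg[2]=1.
Step 2: smallest deg-1 vertex = 2, p_2 = 3. Add edge {2,3}. Now deg[2]=0, deg[3]=2.
Step 3: smallest deg-1 vertex = 4, p_3 = 3. Add edge {3,4}. Now deg[4]=0, deg[3]=1.
Step 4: smallest deg-1 vertex = 3, p_4 = 10. Add edge {3,10}. Now deg[3]=0, deg[10]=1.
Step 5: smallest deg-1 vertex = 5, p_5 = 11. Add edge {5,11}. Now deg[5]=0, deg[11]=2.
Step 6: smallest deg-1 vertex = 6, p_6 = 7. Add edge {6,7}. Now deg[6]=0, deg[7]=1.
Step 7: smallest deg-1 vertex = 7, p_7 = 12. Add edge {7,12}. Now deg[7]=0, deg[12]=1.
Step 8: smallest deg-1 vertex = 10, p_8 = 8. Add edge {8,10}. Now deg[10]=0, deg[8]=1.
Step 9: smallest deg-1 vertex = 8, p_9 = 9. Add edge {8,9}. Now deg[8]=0, deg[9]=1.
Step 10: smallest deg-1 vertex = 9, p_10 = 11. Add edge {9,11}. Now deg[9]=0, deg[11]=1.
Final: two remaining deg-1 vertices are 11, 12. Add edge {11,12}.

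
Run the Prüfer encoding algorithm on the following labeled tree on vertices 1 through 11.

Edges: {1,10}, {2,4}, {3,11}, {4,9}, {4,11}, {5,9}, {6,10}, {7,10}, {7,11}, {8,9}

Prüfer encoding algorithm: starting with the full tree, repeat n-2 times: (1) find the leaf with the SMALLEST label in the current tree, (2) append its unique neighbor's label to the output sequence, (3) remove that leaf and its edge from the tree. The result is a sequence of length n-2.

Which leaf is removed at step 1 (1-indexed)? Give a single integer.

Answer: 1

Derivation:
Step 1: current leaves = {1,2,3,5,6,8}. Remove leaf 1 (neighbor: 10).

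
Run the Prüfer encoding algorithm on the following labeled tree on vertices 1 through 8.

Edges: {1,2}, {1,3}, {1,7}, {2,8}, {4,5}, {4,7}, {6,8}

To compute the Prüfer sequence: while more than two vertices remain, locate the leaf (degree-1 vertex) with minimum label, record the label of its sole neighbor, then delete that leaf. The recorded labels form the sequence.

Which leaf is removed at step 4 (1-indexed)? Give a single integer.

Answer: 6

Derivation:
Step 1: current leaves = {3,5,6}. Remove leaf 3 (neighbor: 1).
Step 2: current leaves = {5,6}. Remove leaf 5 (neighbor: 4).
Step 3: current leaves = {4,6}. Remove leaf 4 (neighbor: 7).
Step 4: current leaves = {6,7}. Remove leaf 6 (neighbor: 8).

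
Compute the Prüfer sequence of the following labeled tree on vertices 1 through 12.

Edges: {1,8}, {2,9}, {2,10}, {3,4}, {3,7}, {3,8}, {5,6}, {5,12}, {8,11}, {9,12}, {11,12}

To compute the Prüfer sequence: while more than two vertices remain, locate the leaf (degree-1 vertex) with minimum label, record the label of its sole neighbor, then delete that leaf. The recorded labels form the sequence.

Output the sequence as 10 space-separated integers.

Step 1: leaves = {1,4,6,7,10}. Remove smallest leaf 1, emit neighbor 8.
Step 2: leaves = {4,6,7,10}. Remove smallest leaf 4, emit neighbor 3.
Step 3: leaves = {6,7,10}. Remove smallest leaf 6, emit neighbor 5.
Step 4: leaves = {5,7,10}. Remove smallest leaf 5, emit neighbor 12.
Step 5: leaves = {7,10}. Remove smallest leaf 7, emit neighbor 3.
Step 6: leaves = {3,10}. Remove smallest leaf 3, emit neighbor 8.
Step 7: leaves = {8,10}. Remove smallest leaf 8, emit neighbor 11.
Step 8: leaves = {10,11}. Remove smallest leaf 10, emit neighbor 2.
Step 9: leaves = {2,11}. Remove smallest leaf 2, emit neighbor 9.
Step 10: leaves = {9,11}. Remove smallest leaf 9, emit neighbor 12.
Done: 2 vertices remain (11, 12). Sequence = [8 3 5 12 3 8 11 2 9 12]

Answer: 8 3 5 12 3 8 11 2 9 12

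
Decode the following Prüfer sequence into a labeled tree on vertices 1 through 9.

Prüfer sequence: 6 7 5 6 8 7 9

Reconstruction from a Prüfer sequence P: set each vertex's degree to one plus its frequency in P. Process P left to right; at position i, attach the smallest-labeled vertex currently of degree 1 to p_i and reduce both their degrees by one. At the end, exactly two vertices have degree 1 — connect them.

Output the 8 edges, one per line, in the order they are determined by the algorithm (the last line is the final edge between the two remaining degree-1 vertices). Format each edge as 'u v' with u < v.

Initial degrees: {1:1, 2:1, 3:1, 4:1, 5:2, 6:3, 7:3, 8:2, 9:2}
Step 1: smallest deg-1 vertex = 1, p_1 = 6. Add edge {1,6}. Now deg[1]=0, deg[6]=2.
Step 2: smallest deg-1 vertex = 2, p_2 = 7. Add edge {2,7}. Now deg[2]=0, deg[7]=2.
Step 3: smallest deg-1 vertex = 3, p_3 = 5. Add edge {3,5}. Now deg[3]=0, deg[5]=1.
Step 4: smallest deg-1 vertex = 4, p_4 = 6. Add edge {4,6}. Now deg[4]=0, deg[6]=1.
Step 5: smallest deg-1 vertex = 5, p_5 = 8. Add edge {5,8}. Now deg[5]=0, deg[8]=1.
Step 6: smallest deg-1 vertex = 6, p_6 = 7. Add edge {6,7}. Now deg[6]=0, deg[7]=1.
Step 7: smallest deg-1 vertex = 7, p_7 = 9. Add edge {7,9}. Now deg[7]=0, deg[9]=1.
Final: two remaining deg-1 vertices are 8, 9. Add edge {8,9}.

Answer: 1 6
2 7
3 5
4 6
5 8
6 7
7 9
8 9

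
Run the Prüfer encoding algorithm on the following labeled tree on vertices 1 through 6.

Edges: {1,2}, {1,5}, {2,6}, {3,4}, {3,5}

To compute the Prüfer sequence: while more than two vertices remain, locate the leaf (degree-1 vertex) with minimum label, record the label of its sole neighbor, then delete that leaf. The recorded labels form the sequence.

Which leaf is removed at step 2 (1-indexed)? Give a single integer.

Step 1: current leaves = {4,6}. Remove leaf 4 (neighbor: 3).
Step 2: current leaves = {3,6}. Remove leaf 3 (neighbor: 5).

Answer: 3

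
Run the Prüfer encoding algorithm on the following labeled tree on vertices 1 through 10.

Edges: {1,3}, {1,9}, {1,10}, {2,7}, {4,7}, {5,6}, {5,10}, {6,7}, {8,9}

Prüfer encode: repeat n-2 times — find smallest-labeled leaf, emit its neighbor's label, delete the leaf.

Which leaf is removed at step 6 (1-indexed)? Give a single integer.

Answer: 5

Derivation:
Step 1: current leaves = {2,3,4,8}. Remove leaf 2 (neighbor: 7).
Step 2: current leaves = {3,4,8}. Remove leaf 3 (neighbor: 1).
Step 3: current leaves = {4,8}. Remove leaf 4 (neighbor: 7).
Step 4: current leaves = {7,8}. Remove leaf 7 (neighbor: 6).
Step 5: current leaves = {6,8}. Remove leaf 6 (neighbor: 5).
Step 6: current leaves = {5,8}. Remove leaf 5 (neighbor: 10).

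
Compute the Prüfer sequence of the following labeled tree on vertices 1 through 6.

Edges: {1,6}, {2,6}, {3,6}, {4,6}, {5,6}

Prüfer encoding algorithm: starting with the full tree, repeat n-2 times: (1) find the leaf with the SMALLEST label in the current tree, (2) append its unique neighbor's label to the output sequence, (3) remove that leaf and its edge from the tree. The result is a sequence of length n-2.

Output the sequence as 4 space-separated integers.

Answer: 6 6 6 6

Derivation:
Step 1: leaves = {1,2,3,4,5}. Remove smallest leaf 1, emit neighbor 6.
Step 2: leaves = {2,3,4,5}. Remove smallest leaf 2, emit neighbor 6.
Step 3: leaves = {3,4,5}. Remove smallest leaf 3, emit neighbor 6.
Step 4: leaves = {4,5}. Remove smallest leaf 4, emit neighbor 6.
Done: 2 vertices remain (5, 6). Sequence = [6 6 6 6]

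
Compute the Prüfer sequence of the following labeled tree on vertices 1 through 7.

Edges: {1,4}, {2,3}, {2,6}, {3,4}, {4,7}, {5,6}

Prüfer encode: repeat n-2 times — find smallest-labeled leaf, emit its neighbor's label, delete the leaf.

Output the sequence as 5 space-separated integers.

Answer: 4 6 2 3 4

Derivation:
Step 1: leaves = {1,5,7}. Remove smallest leaf 1, emit neighbor 4.
Step 2: leaves = {5,7}. Remove smallest leaf 5, emit neighbor 6.
Step 3: leaves = {6,7}. Remove smallest leaf 6, emit neighbor 2.
Step 4: leaves = {2,7}. Remove smallest leaf 2, emit neighbor 3.
Step 5: leaves = {3,7}. Remove smallest leaf 3, emit neighbor 4.
Done: 2 vertices remain (4, 7). Sequence = [4 6 2 3 4]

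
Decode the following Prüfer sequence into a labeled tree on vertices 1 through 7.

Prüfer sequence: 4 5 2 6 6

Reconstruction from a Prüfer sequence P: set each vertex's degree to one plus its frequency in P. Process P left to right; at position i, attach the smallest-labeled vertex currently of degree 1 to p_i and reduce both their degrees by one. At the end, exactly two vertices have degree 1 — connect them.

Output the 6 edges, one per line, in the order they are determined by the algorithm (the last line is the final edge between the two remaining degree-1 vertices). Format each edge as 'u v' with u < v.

Answer: 1 4
3 5
2 4
2 6
5 6
6 7

Derivation:
Initial degrees: {1:1, 2:2, 3:1, 4:2, 5:2, 6:3, 7:1}
Step 1: smallest deg-1 vertex = 1, p_1 = 4. Add edge {1,4}. Now deg[1]=0, deg[4]=1.
Step 2: smallest deg-1 vertex = 3, p_2 = 5. Add edge {3,5}. Now deg[3]=0, deg[5]=1.
Step 3: smallest deg-1 vertex = 4, p_3 = 2. Add edge {2,4}. Now deg[4]=0, deg[2]=1.
Step 4: smallest deg-1 vertex = 2, p_4 = 6. Add edge {2,6}. Now deg[2]=0, deg[6]=2.
Step 5: smallest deg-1 vertex = 5, p_5 = 6. Add edge {5,6}. Now deg[5]=0, deg[6]=1.
Final: two remaining deg-1 vertices are 6, 7. Add edge {6,7}.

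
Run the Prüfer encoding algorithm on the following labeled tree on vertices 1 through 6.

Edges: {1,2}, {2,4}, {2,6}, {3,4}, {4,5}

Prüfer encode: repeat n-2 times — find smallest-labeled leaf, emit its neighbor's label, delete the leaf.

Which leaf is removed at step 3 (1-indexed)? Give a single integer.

Step 1: current leaves = {1,3,5,6}. Remove leaf 1 (neighbor: 2).
Step 2: current leaves = {3,5,6}. Remove leaf 3 (neighbor: 4).
Step 3: current leaves = {5,6}. Remove leaf 5 (neighbor: 4).

Answer: 5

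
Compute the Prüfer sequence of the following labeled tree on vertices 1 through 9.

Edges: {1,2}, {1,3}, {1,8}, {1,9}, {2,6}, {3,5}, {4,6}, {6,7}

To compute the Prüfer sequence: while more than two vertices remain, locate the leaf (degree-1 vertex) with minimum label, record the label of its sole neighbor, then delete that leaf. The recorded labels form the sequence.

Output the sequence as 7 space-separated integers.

Step 1: leaves = {4,5,7,8,9}. Remove smallest leaf 4, emit neighbor 6.
Step 2: leaves = {5,7,8,9}. Remove smallest leaf 5, emit neighbor 3.
Step 3: leaves = {3,7,8,9}. Remove smallest leaf 3, emit neighbor 1.
Step 4: leaves = {7,8,9}. Remove smallest leaf 7, emit neighbor 6.
Step 5: leaves = {6,8,9}. Remove smallest leaf 6, emit neighbor 2.
Step 6: leaves = {2,8,9}. Remove smallest leaf 2, emit neighbor 1.
Step 7: leaves = {8,9}. Remove smallest leaf 8, emit neighbor 1.
Done: 2 vertices remain (1, 9). Sequence = [6 3 1 6 2 1 1]

Answer: 6 3 1 6 2 1 1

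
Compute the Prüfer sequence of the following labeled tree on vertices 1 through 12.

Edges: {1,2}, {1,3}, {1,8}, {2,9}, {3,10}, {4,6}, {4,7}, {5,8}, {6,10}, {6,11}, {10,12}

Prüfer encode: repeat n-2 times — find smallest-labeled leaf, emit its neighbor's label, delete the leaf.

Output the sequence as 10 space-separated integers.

Answer: 8 4 6 1 2 1 3 10 6 10

Derivation:
Step 1: leaves = {5,7,9,11,12}. Remove smallest leaf 5, emit neighbor 8.
Step 2: leaves = {7,8,9,11,12}. Remove smallest leaf 7, emit neighbor 4.
Step 3: leaves = {4,8,9,11,12}. Remove smallest leaf 4, emit neighbor 6.
Step 4: leaves = {8,9,11,12}. Remove smallest leaf 8, emit neighbor 1.
Step 5: leaves = {9,11,12}. Remove smallest leaf 9, emit neighbor 2.
Step 6: leaves = {2,11,12}. Remove smallest leaf 2, emit neighbor 1.
Step 7: leaves = {1,11,12}. Remove smallest leaf 1, emit neighbor 3.
Step 8: leaves = {3,11,12}. Remove smallest leaf 3, emit neighbor 10.
Step 9: leaves = {11,12}. Remove smallest leaf 11, emit neighbor 6.
Step 10: leaves = {6,12}. Remove smallest leaf 6, emit neighbor 10.
Done: 2 vertices remain (10, 12). Sequence = [8 4 6 1 2 1 3 10 6 10]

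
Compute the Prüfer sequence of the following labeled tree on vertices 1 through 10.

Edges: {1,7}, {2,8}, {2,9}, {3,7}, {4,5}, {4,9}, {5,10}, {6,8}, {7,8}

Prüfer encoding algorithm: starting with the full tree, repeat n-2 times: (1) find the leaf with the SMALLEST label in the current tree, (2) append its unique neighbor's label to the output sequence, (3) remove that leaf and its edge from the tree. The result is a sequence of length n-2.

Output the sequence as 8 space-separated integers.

Step 1: leaves = {1,3,6,10}. Remove smallest leaf 1, emit neighbor 7.
Step 2: leaves = {3,6,10}. Remove smallest leaf 3, emit neighbor 7.
Step 3: leaves = {6,7,10}. Remove smallest leaf 6, emit neighbor 8.
Step 4: leaves = {7,10}. Remove smallest leaf 7, emit neighbor 8.
Step 5: leaves = {8,10}. Remove smallest leaf 8, emit neighbor 2.
Step 6: leaves = {2,10}. Remove smallest leaf 2, emit neighbor 9.
Step 7: leaves = {9,10}. Remove smallest leaf 9, emit neighbor 4.
Step 8: leaves = {4,10}. Remove smallest leaf 4, emit neighbor 5.
Done: 2 vertices remain (5, 10). Sequence = [7 7 8 8 2 9 4 5]

Answer: 7 7 8 8 2 9 4 5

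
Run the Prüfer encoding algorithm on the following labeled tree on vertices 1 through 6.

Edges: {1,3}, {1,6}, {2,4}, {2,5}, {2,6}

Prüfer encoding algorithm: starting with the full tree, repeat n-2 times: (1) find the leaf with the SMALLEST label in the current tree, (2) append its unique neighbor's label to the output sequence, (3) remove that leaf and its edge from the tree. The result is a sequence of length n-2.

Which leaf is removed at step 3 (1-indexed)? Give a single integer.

Answer: 4

Derivation:
Step 1: current leaves = {3,4,5}. Remove leaf 3 (neighbor: 1).
Step 2: current leaves = {1,4,5}. Remove leaf 1 (neighbor: 6).
Step 3: current leaves = {4,5,6}. Remove leaf 4 (neighbor: 2).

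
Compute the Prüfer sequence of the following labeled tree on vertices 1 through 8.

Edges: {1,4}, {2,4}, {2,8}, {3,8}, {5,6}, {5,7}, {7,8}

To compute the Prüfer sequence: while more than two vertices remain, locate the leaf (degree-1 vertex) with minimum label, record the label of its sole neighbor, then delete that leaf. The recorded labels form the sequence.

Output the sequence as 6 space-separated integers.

Answer: 4 8 2 8 5 7

Derivation:
Step 1: leaves = {1,3,6}. Remove smallest leaf 1, emit neighbor 4.
Step 2: leaves = {3,4,6}. Remove smallest leaf 3, emit neighbor 8.
Step 3: leaves = {4,6}. Remove smallest leaf 4, emit neighbor 2.
Step 4: leaves = {2,6}. Remove smallest leaf 2, emit neighbor 8.
Step 5: leaves = {6,8}. Remove smallest leaf 6, emit neighbor 5.
Step 6: leaves = {5,8}. Remove smallest leaf 5, emit neighbor 7.
Done: 2 vertices remain (7, 8). Sequence = [4 8 2 8 5 7]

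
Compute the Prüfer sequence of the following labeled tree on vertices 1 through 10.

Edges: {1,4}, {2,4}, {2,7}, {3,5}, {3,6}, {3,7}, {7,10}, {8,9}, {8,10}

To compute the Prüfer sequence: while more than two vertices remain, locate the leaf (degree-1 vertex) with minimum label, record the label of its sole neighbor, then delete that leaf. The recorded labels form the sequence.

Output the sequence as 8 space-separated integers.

Answer: 4 2 7 3 3 7 10 8

Derivation:
Step 1: leaves = {1,5,6,9}. Remove smallest leaf 1, emit neighbor 4.
Step 2: leaves = {4,5,6,9}. Remove smallest leaf 4, emit neighbor 2.
Step 3: leaves = {2,5,6,9}. Remove smallest leaf 2, emit neighbor 7.
Step 4: leaves = {5,6,9}. Remove smallest leaf 5, emit neighbor 3.
Step 5: leaves = {6,9}. Remove smallest leaf 6, emit neighbor 3.
Step 6: leaves = {3,9}. Remove smallest leaf 3, emit neighbor 7.
Step 7: leaves = {7,9}. Remove smallest leaf 7, emit neighbor 10.
Step 8: leaves = {9,10}. Remove smallest leaf 9, emit neighbor 8.
Done: 2 vertices remain (8, 10). Sequence = [4 2 7 3 3 7 10 8]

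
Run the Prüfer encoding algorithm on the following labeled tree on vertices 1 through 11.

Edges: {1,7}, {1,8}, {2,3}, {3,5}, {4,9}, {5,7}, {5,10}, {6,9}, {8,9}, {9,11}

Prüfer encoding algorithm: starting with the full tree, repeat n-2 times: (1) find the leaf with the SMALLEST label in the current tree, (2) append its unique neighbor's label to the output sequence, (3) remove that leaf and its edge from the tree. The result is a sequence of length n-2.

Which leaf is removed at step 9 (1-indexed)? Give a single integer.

Answer: 8

Derivation:
Step 1: current leaves = {2,4,6,10,11}. Remove leaf 2 (neighbor: 3).
Step 2: current leaves = {3,4,6,10,11}. Remove leaf 3 (neighbor: 5).
Step 3: current leaves = {4,6,10,11}. Remove leaf 4 (neighbor: 9).
Step 4: current leaves = {6,10,11}. Remove leaf 6 (neighbor: 9).
Step 5: current leaves = {10,11}. Remove leaf 10 (neighbor: 5).
Step 6: current leaves = {5,11}. Remove leaf 5 (neighbor: 7).
Step 7: current leaves = {7,11}. Remove leaf 7 (neighbor: 1).
Step 8: current leaves = {1,11}. Remove leaf 1 (neighbor: 8).
Step 9: current leaves = {8,11}. Remove leaf 8 (neighbor: 9).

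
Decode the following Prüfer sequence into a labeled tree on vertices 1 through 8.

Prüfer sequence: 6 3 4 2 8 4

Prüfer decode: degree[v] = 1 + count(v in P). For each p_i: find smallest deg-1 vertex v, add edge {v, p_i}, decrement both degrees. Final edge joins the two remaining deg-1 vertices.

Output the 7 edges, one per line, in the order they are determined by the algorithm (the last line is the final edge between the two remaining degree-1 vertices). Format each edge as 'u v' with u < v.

Initial degrees: {1:1, 2:2, 3:2, 4:3, 5:1, 6:2, 7:1, 8:2}
Step 1: smallest deg-1 vertex = 1, p_1 = 6. Add edge {1,6}. Now deg[1]=0, deg[6]=1.
Step 2: smallest deg-1 vertex = 5, p_2 = 3. Add edge {3,5}. Now deg[5]=0, deg[3]=1.
Step 3: smallest deg-1 vertex = 3, p_3 = 4. Add edge {3,4}. Now deg[3]=0, deg[4]=2.
Step 4: smallest deg-1 vertex = 6, p_4 = 2. Add edge {2,6}. Now deg[6]=0, deg[2]=1.
Step 5: smallest deg-1 vertex = 2, p_5 = 8. Add edge {2,8}. Now deg[2]=0, deg[8]=1.
Step 6: smallest deg-1 vertex = 7, p_6 = 4. Add edge {4,7}. Now deg[7]=0, deg[4]=1.
Final: two remaining deg-1 vertices are 4, 8. Add edge {4,8}.

Answer: 1 6
3 5
3 4
2 6
2 8
4 7
4 8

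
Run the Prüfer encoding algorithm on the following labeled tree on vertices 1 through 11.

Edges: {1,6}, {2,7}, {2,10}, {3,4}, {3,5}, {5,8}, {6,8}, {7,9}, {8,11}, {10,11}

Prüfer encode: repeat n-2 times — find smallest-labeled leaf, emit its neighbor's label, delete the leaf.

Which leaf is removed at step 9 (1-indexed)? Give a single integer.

Answer: 2

Derivation:
Step 1: current leaves = {1,4,9}. Remove leaf 1 (neighbor: 6).
Step 2: current leaves = {4,6,9}. Remove leaf 4 (neighbor: 3).
Step 3: current leaves = {3,6,9}. Remove leaf 3 (neighbor: 5).
Step 4: current leaves = {5,6,9}. Remove leaf 5 (neighbor: 8).
Step 5: current leaves = {6,9}. Remove leaf 6 (neighbor: 8).
Step 6: current leaves = {8,9}. Remove leaf 8 (neighbor: 11).
Step 7: current leaves = {9,11}. Remove leaf 9 (neighbor: 7).
Step 8: current leaves = {7,11}. Remove leaf 7 (neighbor: 2).
Step 9: current leaves = {2,11}. Remove leaf 2 (neighbor: 10).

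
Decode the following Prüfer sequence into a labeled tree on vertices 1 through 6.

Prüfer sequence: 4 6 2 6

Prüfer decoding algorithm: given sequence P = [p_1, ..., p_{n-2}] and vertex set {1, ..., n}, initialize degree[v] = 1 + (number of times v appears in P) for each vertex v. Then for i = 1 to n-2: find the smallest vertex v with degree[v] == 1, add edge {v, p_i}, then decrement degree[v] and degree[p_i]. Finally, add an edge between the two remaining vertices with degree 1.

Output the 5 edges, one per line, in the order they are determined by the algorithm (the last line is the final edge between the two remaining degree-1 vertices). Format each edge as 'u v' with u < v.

Answer: 1 4
3 6
2 4
2 6
5 6

Derivation:
Initial degrees: {1:1, 2:2, 3:1, 4:2, 5:1, 6:3}
Step 1: smallest deg-1 vertex = 1, p_1 = 4. Add edge {1,4}. Now deg[1]=0, deg[4]=1.
Step 2: smallest deg-1 vertex = 3, p_2 = 6. Add edge {3,6}. Now deg[3]=0, deg[6]=2.
Step 3: smallest deg-1 vertex = 4, p_3 = 2. Add edge {2,4}. Now deg[4]=0, deg[2]=1.
Step 4: smallest deg-1 vertex = 2, p_4 = 6. Add edge {2,6}. Now deg[2]=0, deg[6]=1.
Final: two remaining deg-1 vertices are 5, 6. Add edge {5,6}.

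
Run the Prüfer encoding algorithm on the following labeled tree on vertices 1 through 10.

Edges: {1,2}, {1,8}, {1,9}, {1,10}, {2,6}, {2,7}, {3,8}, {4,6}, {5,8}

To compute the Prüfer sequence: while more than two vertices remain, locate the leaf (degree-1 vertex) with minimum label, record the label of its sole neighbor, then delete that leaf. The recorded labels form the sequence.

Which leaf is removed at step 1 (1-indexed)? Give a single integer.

Answer: 3

Derivation:
Step 1: current leaves = {3,4,5,7,9,10}. Remove leaf 3 (neighbor: 8).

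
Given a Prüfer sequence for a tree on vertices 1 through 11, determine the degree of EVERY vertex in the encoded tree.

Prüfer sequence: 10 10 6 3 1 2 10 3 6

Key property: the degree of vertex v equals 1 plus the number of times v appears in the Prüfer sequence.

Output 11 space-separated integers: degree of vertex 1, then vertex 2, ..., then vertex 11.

p_1 = 10: count[10] becomes 1
p_2 = 10: count[10] becomes 2
p_3 = 6: count[6] becomes 1
p_4 = 3: count[3] becomes 1
p_5 = 1: count[1] becomes 1
p_6 = 2: count[2] becomes 1
p_7 = 10: count[10] becomes 3
p_8 = 3: count[3] becomes 2
p_9 = 6: count[6] becomes 2
Degrees (1 + count): deg[1]=1+1=2, deg[2]=1+1=2, deg[3]=1+2=3, deg[4]=1+0=1, deg[5]=1+0=1, deg[6]=1+2=3, deg[7]=1+0=1, deg[8]=1+0=1, deg[9]=1+0=1, deg[10]=1+3=4, deg[11]=1+0=1

Answer: 2 2 3 1 1 3 1 1 1 4 1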